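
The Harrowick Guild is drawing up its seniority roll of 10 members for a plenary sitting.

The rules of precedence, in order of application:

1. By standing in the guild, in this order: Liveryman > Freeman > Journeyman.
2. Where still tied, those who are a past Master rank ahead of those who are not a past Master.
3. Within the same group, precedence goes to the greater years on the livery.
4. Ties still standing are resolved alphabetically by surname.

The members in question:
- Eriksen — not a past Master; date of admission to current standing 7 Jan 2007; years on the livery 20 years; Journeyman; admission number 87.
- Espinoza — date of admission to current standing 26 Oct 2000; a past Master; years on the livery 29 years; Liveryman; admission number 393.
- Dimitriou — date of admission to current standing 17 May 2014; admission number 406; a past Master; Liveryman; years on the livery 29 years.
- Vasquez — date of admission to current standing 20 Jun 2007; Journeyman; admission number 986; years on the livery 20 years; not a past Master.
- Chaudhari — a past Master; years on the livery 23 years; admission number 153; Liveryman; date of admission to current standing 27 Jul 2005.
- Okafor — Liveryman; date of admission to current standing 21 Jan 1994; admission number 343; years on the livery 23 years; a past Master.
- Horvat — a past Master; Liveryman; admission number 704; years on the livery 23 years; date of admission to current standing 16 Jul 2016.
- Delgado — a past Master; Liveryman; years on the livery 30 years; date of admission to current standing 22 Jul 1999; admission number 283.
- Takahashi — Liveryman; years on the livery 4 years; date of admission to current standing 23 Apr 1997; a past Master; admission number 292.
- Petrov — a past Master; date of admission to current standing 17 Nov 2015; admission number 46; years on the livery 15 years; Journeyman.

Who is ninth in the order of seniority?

Eriksen

By standing in the guild: Delgado, Dimitriou, Espinoza, Chaudhari, Horvat, Okafor and Takahashi (Liveryman); then Petrov, Eriksen and Vasquez (Journeyman).
Delgado, Dimitriou, Espinoza, Chaudhari, Horvat, Okafor and Takahashi are each a past Master, so the next rule applies.
Among Delgado, Dimitriou, Espinoza, Chaudhari, Horvat, Okafor and Takahashi, by years on the livery (higher first): Delgado (30 years) before Dimitriou and Espinoza (29 years) before Chaudhari, Horvat and Okafor (23 years) before Takahashi (4 years).
Among Dimitriou and Espinoza, alphabetically by surname: Dimitriou before Espinoza.
Among Chaudhari, Horvat and Okafor, alphabetically by surname: Chaudhari before Horvat before Okafor.
Among Petrov, Eriksen and Vasquez, a past Master before not a past Master: Petrov (a past Master) before Eriksen and Vasquez (not a past Master).
Eriksen and Vasquez both have years on the livery 20 years, so the next rule applies.
Among Eriksen and Vasquez, alphabetically by surname: Eriksen before Vasquez.
Order: Delgado, Dimitriou, Espinoza, Chaudhari, Horvat, Okafor, Takahashi, Petrov, Eriksen, Vasquez.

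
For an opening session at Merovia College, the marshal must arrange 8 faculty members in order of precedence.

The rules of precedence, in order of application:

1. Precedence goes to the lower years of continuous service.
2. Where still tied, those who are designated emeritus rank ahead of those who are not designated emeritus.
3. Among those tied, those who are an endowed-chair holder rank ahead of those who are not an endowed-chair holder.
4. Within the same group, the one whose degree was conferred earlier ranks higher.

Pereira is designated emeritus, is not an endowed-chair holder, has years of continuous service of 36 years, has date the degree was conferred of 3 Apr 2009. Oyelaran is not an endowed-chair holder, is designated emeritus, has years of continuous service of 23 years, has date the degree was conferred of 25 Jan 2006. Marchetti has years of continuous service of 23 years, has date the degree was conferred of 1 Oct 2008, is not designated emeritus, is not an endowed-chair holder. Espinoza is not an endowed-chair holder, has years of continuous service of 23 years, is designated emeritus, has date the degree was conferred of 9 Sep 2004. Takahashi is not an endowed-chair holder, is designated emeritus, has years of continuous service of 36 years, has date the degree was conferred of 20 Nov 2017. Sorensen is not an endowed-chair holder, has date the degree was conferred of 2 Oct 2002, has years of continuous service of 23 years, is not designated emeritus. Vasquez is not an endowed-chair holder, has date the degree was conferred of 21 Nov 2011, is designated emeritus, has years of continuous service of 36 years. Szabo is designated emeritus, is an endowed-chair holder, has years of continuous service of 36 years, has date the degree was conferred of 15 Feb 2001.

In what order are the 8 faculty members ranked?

By years of continuous service (lower first): Espinoza, Oyelaran, Sorensen and Marchetti (each 23 years); then Szabo, Pereira, Vasquez and Takahashi (each 36 years).
Among Espinoza, Oyelaran, Sorensen and Marchetti, designated emeritus before not designated emeritus: Espinoza and Oyelaran (designated emeritus) before Sorensen and Marchetti (not designated emeritus).
Espinoza and Oyelaran are each not an endowed-chair holder, so the next rule applies.
Among Espinoza and Oyelaran, by date the degree was conferred (earlier first): Espinoza (9 Sep 2004) before Oyelaran (25 Jan 2006).
Sorensen and Marchetti are each not an endowed-chair holder, so the next rule applies.
Among Sorensen and Marchetti, by date the degree was conferred (earlier first): Sorensen (2 Oct 2002) before Marchetti (1 Oct 2008).
Szabo, Pereira, Vasquez and Takahashi are each designated emeritus, so the next rule applies.
Among Szabo, Pereira, Vasquez and Takahashi, an endowed-chair holder before not an endowed-chair holder: Szabo (an endowed-chair holder) before Pereira, Vasquez and Takahashi (not an endowed-chair holder).
Among Pereira, Vasquez and Takahashi, by date the degree was conferred (earlier first): Pereira (3 Apr 2009) before Vasquez (21 Nov 2011) before Takahashi (20 Nov 2017).
Full order: Espinoza, Oyelaran, Sorensen, Marchetti, Szabo, Pereira, Vasquez, Takahashi.

Espinoza, Oyelaran, Sorensen, Marchetti, Szabo, Pereira, Vasquez, Takahashi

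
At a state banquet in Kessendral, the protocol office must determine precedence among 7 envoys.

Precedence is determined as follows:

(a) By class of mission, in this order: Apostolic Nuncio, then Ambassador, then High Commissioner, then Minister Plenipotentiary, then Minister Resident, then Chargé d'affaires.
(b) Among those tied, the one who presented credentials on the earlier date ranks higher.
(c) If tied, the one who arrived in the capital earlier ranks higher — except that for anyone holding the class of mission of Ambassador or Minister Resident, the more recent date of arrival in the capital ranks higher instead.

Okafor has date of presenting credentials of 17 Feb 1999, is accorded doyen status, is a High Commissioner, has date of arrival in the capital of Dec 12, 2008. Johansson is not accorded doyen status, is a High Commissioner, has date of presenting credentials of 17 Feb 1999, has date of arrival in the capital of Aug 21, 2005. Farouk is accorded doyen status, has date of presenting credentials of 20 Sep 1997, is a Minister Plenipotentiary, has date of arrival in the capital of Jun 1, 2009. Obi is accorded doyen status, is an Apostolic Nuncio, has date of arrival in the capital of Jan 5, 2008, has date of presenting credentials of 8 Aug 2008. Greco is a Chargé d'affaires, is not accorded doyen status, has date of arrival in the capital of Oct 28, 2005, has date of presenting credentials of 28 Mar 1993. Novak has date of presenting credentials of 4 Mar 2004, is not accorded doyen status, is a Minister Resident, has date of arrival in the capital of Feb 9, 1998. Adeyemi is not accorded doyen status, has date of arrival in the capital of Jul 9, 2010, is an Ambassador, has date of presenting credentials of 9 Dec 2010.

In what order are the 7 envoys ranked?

By class of mission: Obi (Apostolic Nuncio); then Adeyemi (Ambassador); then Johansson and Okafor (High Commissioner); then Farouk (Minister Plenipotentiary); then Novak (Minister Resident); then Greco (Chargé d'affaires).
Johansson and Okafor both have date of presenting credentials 17 Feb 1999, so the next rule applies.
Among Johansson and Okafor, by date of arrival in the capital (earlier first): Johansson (Aug 21, 2005) before Okafor (Dec 12, 2008).
Full order: Obi, Adeyemi, Johansson, Okafor, Farouk, Novak, Greco.

Obi, Adeyemi, Johansson, Okafor, Farouk, Novak, Greco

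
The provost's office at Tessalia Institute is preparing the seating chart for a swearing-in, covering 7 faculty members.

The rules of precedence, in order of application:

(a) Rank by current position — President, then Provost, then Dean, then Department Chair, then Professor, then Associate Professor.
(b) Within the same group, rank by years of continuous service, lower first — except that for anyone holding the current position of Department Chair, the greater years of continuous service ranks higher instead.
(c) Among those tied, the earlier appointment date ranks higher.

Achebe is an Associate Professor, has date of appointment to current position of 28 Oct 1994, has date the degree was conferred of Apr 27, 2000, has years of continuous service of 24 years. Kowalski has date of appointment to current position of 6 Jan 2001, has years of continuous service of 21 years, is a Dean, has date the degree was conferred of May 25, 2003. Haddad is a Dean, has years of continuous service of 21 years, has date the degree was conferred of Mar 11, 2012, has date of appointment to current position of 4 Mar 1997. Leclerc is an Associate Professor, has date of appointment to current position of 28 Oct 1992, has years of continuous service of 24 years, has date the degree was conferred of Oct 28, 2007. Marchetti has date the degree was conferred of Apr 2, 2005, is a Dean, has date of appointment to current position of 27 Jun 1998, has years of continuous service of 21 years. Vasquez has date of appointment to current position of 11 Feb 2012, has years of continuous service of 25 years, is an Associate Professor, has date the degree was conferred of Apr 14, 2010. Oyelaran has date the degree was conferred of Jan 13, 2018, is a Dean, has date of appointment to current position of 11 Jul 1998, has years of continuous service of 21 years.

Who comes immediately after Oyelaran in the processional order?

Kowalski

By current position: Haddad, Marchetti, Oyelaran and Kowalski (Dean); then Leclerc, Achebe and Vasquez (Associate Professor).
Haddad, Marchetti, Oyelaran and Kowalski all have years of continuous service 21 years, so the next rule applies.
Among Haddad, Marchetti, Oyelaran and Kowalski, by date of appointment to current position (earlier first): Haddad (4 Mar 1997) before Marchetti (27 Jun 1998) before Oyelaran (11 Jul 1998) before Kowalski (6 Jan 2001).
Among Leclerc, Achebe and Vasquez, by years of continuous service (lower first): Leclerc and Achebe (24 years) before Vasquez (25 years).
Among Leclerc and Achebe, by date of appointment to current position (earlier first): Leclerc (28 Oct 1992) before Achebe (28 Oct 1994).
Order: Haddad, Marchetti, Oyelaran, Kowalski, Leclerc, Achebe, Vasquez.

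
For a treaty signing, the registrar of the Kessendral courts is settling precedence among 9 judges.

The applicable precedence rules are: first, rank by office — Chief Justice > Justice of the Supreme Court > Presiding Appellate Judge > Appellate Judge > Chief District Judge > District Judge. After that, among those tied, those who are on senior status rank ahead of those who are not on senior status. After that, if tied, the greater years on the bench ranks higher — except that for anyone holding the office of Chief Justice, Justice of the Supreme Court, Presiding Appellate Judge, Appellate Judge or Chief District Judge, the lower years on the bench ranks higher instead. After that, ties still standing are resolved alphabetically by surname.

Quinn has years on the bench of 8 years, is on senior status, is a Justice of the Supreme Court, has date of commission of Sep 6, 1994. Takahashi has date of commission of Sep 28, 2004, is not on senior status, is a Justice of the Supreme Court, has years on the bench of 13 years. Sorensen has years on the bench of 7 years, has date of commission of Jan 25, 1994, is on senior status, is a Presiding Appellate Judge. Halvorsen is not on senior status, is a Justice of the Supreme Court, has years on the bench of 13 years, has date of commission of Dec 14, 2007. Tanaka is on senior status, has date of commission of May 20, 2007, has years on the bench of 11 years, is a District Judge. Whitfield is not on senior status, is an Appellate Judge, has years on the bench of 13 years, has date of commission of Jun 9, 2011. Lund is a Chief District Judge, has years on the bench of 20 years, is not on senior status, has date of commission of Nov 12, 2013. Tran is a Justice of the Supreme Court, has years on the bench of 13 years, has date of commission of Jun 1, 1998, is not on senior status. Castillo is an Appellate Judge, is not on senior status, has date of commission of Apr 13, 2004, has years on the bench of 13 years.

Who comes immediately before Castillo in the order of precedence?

By office: Quinn, Halvorsen, Takahashi and Tran (Justice of the Supreme Court); then Sorensen (Presiding Appellate Judge); then Castillo and Whitfield (Appellate Judge); then Lund (Chief District Judge); then Tanaka (District Judge).
Among Quinn, Halvorsen, Takahashi and Tran, on senior status before not on senior status: Quinn (on senior status) before Halvorsen, Takahashi and Tran (not on senior status).
Halvorsen, Takahashi and Tran all have years on the bench 13 years, so the next rule applies.
Among Halvorsen, Takahashi and Tran, alphabetically by surname: Halvorsen before Takahashi before Tran.
Castillo and Whitfield are each not on senior status, so the next rule applies.
Castillo and Whitfield both have years on the bench 13 years, so the next rule applies.
Among Castillo and Whitfield, alphabetically by surname: Castillo before Whitfield.
Order: Quinn, Halvorsen, Takahashi, Tran, Sorensen, Castillo, Whitfield, Lund, Tanaka.

Sorensen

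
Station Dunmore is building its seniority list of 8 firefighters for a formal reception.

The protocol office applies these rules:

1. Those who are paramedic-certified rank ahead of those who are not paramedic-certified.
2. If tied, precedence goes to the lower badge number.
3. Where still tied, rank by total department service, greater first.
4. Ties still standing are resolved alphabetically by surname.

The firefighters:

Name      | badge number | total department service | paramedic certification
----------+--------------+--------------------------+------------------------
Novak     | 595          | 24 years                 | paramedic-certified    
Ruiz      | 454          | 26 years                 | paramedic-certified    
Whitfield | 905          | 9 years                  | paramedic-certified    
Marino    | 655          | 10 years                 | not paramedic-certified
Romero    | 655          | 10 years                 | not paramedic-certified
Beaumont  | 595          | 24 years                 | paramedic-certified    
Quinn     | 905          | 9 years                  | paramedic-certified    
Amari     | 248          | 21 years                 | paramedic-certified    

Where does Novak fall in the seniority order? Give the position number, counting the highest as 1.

By the first rule: Amari, Ruiz, Beaumont, Novak, Quinn and Whitfield (each paramedic-certified); then Marino and Romero (both not paramedic-certified).
Among Amari, Ruiz, Beaumont, Novak, Quinn and Whitfield, by badge number (lower first): Amari (248) before Ruiz (454) before Beaumont and Novak (595) before Quinn and Whitfield (905).
Beaumont and Novak both have total department service 24 years, so the next rule applies.
Among Beaumont and Novak, alphabetically by surname: Beaumont before Novak.
Quinn and Whitfield both have total department service 9 years, so the next rule applies.
Among Quinn and Whitfield, alphabetically by surname: Quinn before Whitfield.
Marino and Romero both have badge number 655, so the next rule applies.
Marino and Romero both have total department service 10 years, so the next rule applies.
Among Marino and Romero, alphabetically by surname: Marino before Romero.
Order: Amari, Ruiz, Beaumont, Novak, Quinn, Whitfield, Marino, Romero. So position 4.

4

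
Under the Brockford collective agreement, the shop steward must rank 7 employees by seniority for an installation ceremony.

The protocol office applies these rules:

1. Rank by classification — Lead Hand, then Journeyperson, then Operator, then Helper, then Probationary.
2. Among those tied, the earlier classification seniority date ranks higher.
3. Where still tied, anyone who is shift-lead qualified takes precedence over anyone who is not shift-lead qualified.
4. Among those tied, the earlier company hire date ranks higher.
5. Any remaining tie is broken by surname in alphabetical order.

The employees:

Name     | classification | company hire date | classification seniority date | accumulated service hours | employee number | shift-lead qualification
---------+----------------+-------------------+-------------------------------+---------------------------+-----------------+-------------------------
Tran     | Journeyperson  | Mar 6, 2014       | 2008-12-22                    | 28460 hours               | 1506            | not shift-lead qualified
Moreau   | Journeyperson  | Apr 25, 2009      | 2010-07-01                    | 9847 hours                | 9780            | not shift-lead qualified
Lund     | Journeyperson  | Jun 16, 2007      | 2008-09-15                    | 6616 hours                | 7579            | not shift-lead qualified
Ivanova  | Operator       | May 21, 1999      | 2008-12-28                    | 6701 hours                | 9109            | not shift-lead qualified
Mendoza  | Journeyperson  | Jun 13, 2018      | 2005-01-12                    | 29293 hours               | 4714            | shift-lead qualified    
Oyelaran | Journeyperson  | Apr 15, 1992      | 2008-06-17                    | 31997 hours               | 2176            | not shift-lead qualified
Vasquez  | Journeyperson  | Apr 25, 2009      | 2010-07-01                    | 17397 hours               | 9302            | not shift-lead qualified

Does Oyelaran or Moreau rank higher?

By classification: Mendoza, Oyelaran, Lund, Tran, Moreau and Vasquez (Journeyperson); then Ivanova (Operator).
Among Mendoza, Oyelaran, Lund, Tran, Moreau and Vasquez, by classification seniority date (earlier first): Mendoza (2005-01-12) before Oyelaran (2008-06-17) before Lund (2008-09-15) before Tran (2008-12-22) before Moreau and Vasquez (2010-07-01).
Moreau and Vasquez are each not shift-lead qualified, so the next rule applies.
Moreau and Vasquez both have company hire date Apr 25, 2009, so the next rule applies.
Among Moreau and Vasquez, alphabetically by surname: Moreau before Vasquez.
So Oyelaran takes precedence.

Oyelaran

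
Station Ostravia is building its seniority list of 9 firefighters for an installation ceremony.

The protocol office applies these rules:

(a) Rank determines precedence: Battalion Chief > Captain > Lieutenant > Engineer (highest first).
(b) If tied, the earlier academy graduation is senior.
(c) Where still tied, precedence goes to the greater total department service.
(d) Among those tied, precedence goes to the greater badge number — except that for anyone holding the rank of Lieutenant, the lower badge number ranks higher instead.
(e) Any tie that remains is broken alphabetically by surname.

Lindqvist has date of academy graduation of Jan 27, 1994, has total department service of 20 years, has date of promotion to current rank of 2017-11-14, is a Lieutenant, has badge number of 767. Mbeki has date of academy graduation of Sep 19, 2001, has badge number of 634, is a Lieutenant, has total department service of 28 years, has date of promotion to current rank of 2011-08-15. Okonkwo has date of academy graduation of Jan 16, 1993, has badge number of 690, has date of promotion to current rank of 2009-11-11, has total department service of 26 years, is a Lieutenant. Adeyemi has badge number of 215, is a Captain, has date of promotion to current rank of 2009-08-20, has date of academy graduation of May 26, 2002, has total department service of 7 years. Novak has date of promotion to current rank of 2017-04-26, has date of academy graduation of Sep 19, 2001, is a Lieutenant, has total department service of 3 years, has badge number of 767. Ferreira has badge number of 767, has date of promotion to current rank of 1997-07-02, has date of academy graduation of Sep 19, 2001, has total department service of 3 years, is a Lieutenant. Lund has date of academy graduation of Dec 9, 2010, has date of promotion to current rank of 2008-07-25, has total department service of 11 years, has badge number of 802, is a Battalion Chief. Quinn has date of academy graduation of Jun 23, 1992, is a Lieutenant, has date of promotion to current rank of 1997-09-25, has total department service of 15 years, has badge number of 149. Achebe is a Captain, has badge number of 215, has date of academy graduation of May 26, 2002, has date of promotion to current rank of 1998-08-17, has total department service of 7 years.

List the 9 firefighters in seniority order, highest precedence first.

Lund, Achebe, Adeyemi, Quinn, Okonkwo, Lindqvist, Mbeki, Ferreira, Novak

By rank: Lund (Battalion Chief); then Achebe and Adeyemi (Captain); then Quinn, Okonkwo, Lindqvist, Mbeki, Ferreira and Novak (Lieutenant).
Achebe and Adeyemi both have date of academy graduation May 26, 2002, so the next rule applies.
Achebe and Adeyemi both have total department service 7 years, so the next rule applies.
Achebe and Adeyemi both have badge number 215, so the next rule applies.
Among Achebe and Adeyemi, alphabetically by surname: Achebe before Adeyemi.
Among Quinn, Okonkwo, Lindqvist, Mbeki, Ferreira and Novak, by date of academy graduation (earlier first): Quinn (Jun 23, 1992) before Okonkwo (Jan 16, 1993) before Lindqvist (Jan 27, 1994) before Mbeki, Ferreira and Novak (Sep 19, 2001).
Among Mbeki, Ferreira and Novak, by total department service (higher first): Mbeki (28 years) before Ferreira and Novak (3 years).
Ferreira and Novak both have badge number 767, so the next rule applies.
Among Ferreira and Novak, alphabetically by surname: Ferreira before Novak.
Full order: Lund, Achebe, Adeyemi, Quinn, Okonkwo, Lindqvist, Mbeki, Ferreira, Novak.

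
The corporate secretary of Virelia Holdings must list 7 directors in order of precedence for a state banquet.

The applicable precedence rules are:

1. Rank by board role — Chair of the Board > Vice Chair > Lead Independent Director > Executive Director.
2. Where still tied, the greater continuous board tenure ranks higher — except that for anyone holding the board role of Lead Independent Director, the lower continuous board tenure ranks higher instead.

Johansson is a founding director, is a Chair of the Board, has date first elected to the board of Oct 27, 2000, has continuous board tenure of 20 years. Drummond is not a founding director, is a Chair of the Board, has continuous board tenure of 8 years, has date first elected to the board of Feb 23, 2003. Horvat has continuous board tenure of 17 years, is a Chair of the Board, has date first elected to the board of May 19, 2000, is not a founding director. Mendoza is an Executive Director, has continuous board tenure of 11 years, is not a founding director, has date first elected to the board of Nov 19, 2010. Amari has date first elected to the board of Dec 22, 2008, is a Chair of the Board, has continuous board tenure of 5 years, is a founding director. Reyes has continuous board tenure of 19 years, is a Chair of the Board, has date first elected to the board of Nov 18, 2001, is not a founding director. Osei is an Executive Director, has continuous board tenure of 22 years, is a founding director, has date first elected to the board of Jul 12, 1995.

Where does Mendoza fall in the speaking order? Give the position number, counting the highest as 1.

7

By board role: Johansson, Reyes, Horvat, Drummond and Amari (Chair of the Board); then Osei and Mendoza (Executive Director).
Among Johansson, Reyes, Horvat, Drummond and Amari, by continuous board tenure (higher first): Johansson (20 years) before Reyes (19 years) before Horvat (17 years) before Drummond (8 years) before Amari (5 years).
Among Osei and Mendoza, by continuous board tenure (higher first): Osei (22 years) before Mendoza (11 years).
Order: Johansson, Reyes, Horvat, Drummond, Amari, Osei, Mendoza. So position 7.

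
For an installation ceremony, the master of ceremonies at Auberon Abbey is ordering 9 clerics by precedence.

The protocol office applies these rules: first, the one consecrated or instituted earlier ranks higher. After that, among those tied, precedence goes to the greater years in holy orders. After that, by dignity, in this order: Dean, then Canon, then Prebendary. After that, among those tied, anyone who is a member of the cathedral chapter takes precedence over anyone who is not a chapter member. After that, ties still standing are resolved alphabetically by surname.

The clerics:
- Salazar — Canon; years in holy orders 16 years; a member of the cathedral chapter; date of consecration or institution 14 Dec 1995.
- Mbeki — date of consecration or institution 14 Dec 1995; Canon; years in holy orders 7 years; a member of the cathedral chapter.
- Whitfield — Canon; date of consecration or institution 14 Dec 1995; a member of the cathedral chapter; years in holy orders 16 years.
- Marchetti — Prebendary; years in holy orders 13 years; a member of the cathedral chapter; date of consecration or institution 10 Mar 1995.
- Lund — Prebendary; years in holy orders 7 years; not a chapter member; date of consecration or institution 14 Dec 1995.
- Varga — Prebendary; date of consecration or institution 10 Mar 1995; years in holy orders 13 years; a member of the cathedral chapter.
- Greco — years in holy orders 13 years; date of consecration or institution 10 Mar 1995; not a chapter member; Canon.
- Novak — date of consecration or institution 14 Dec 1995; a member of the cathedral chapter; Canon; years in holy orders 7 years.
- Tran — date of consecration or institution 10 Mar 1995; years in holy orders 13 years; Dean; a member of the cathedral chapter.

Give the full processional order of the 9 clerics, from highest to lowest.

Tran, Greco, Marchetti, Varga, Salazar, Whitfield, Mbeki, Novak, Lund

By date of consecration or institution (earlier first): Tran, Greco, Marchetti and Varga (each 10 Mar 1995); then Salazar, Whitfield, Mbeki, Novak and Lund (each 14 Dec 1995).
Tran, Greco, Marchetti and Varga all have years in holy orders 13 years, so the next rule applies.
Among Tran, Greco, Marchetti and Varga, by dignity: Tran (Dean) before Greco (Canon) before Marchetti and Varga (Prebendary).
Marchetti and Varga are each a member of the cathedral chapter, so the next rule applies.
Among Marchetti and Varga, alphabetically by surname: Marchetti before Varga.
Among Salazar, Whitfield, Mbeki, Novak and Lund, by years in holy orders (higher first): Salazar and Whitfield (16 years) before Mbeki, Novak and Lund (7 years).
Salazar and Whitfield are each Canon, so the next rule applies.
Salazar and Whitfield are each a member of the cathedral chapter, so the next rule applies.
Among Salazar and Whitfield, alphabetically by surname: Salazar before Whitfield.
Among Mbeki, Novak and Lund, by dignity: Mbeki and Novak (Canon) before Lund (Prebendary).
Mbeki and Novak are each a member of the cathedral chapter, so the next rule applies.
Among Mbeki and Novak, alphabetically by surname: Mbeki before Novak.
Full order: Tran, Greco, Marchetti, Varga, Salazar, Whitfield, Mbeki, Novak, Lund.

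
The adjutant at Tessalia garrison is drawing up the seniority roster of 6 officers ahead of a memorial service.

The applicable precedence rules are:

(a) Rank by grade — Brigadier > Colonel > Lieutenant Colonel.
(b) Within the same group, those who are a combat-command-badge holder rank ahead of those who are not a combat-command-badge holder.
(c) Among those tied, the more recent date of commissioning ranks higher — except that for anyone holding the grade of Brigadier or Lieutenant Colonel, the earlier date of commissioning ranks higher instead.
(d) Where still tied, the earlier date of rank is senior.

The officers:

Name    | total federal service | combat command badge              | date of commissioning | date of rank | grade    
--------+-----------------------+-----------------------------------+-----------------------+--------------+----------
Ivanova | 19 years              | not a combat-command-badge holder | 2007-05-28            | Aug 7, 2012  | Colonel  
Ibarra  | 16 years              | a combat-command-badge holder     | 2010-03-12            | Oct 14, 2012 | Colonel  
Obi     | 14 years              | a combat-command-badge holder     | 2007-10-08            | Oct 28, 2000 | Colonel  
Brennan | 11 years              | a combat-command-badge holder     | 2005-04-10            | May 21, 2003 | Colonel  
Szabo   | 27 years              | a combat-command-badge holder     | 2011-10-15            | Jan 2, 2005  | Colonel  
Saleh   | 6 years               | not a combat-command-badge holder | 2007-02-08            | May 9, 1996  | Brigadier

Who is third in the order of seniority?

Ibarra

By grade: Saleh (Brigadier); then Szabo, Ibarra, Obi, Brennan and Ivanova (Colonel).
Among Szabo, Ibarra, Obi, Brennan and Ivanova, a combat-command-badge holder before not a combat-command-badge holder: Szabo, Ibarra, Obi and Brennan (a combat-command-badge holder) before Ivanova (not a combat-command-badge holder).
Among Szabo, Ibarra, Obi and Brennan, by date of commissioning (later first): Szabo (2011-10-15) before Ibarra (2010-03-12) before Obi (2007-10-08) before Brennan (2005-04-10).
Order: Saleh, Szabo, Ibarra, Obi, Brennan, Ivanova.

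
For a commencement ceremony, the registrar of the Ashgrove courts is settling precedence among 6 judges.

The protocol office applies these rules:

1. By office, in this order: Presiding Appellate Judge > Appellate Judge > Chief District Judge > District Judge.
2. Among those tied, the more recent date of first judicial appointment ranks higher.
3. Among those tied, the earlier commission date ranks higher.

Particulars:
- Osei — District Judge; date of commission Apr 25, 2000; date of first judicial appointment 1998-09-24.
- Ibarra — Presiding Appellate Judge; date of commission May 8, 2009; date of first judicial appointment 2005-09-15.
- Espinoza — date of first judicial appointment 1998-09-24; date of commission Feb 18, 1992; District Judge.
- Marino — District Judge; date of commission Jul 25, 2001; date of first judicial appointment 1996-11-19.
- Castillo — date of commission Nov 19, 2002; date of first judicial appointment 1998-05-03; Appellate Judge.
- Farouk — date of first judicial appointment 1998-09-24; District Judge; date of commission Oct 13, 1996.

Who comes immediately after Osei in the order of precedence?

Marino

By office: Ibarra (Presiding Appellate Judge); then Castillo (Appellate Judge); then Espinoza, Farouk, Osei and Marino (District Judge).
Among Espinoza, Farouk, Osei and Marino, by date of first judicial appointment (later first): Espinoza, Farouk and Osei (1998-09-24) before Marino (1996-11-19).
Among Espinoza, Farouk and Osei, by date of commission (earlier first): Espinoza (Feb 18, 1992) before Farouk (Oct 13, 1996) before Osei (Apr 25, 2000).
Order: Ibarra, Castillo, Espinoza, Farouk, Osei, Marino.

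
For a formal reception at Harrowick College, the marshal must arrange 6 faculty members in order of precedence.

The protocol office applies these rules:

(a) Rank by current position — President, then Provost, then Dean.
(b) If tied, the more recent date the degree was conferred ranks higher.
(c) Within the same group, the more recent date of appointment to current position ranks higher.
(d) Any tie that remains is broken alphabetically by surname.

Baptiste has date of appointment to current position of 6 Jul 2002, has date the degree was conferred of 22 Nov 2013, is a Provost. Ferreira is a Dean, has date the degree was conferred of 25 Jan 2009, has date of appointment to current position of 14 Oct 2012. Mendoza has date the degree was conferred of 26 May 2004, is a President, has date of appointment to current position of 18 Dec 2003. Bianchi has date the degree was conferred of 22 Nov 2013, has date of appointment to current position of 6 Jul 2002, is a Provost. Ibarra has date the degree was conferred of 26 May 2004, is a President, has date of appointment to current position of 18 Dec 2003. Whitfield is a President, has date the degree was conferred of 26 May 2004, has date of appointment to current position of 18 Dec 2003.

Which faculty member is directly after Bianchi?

Ferreira

By current position: Ibarra, Mendoza and Whitfield (President); then Baptiste and Bianchi (Provost); then Ferreira (Dean).
Ibarra, Mendoza and Whitfield all have date the degree was conferred 26 May 2004, so the next rule applies.
Ibarra, Mendoza and Whitfield all have date of appointment to current position 18 Dec 2003, so the next rule applies.
Among Ibarra, Mendoza and Whitfield, alphabetically by surname: Ibarra before Mendoza before Whitfield.
Baptiste and Bianchi both have date the degree was conferred 22 Nov 2013, so the next rule applies.
Baptiste and Bianchi both have date of appointment to current position 6 Jul 2002, so the next rule applies.
Among Baptiste and Bianchi, alphabetically by surname: Baptiste before Bianchi.
Order: Ibarra, Mendoza, Whitfield, Baptiste, Bianchi, Ferreira.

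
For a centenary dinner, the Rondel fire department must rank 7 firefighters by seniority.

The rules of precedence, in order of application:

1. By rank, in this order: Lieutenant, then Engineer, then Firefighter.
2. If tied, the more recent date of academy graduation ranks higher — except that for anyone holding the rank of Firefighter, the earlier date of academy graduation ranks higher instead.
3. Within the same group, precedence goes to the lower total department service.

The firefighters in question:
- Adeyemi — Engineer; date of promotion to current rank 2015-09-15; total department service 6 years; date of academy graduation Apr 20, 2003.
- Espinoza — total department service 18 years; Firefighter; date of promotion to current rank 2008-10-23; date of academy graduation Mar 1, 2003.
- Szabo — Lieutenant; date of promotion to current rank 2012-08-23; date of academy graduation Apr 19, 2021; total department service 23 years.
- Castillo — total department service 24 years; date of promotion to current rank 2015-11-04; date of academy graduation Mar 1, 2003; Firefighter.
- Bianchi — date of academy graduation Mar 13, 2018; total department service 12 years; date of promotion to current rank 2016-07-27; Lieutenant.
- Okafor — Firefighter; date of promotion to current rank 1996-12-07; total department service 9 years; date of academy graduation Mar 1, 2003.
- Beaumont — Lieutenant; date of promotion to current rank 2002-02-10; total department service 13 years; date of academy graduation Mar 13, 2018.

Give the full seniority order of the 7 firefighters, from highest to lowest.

Szabo, Bianchi, Beaumont, Adeyemi, Okafor, Espinoza, Castillo

By rank: Szabo, Bianchi and Beaumont (Lieutenant); then Adeyemi (Engineer); then Okafor, Espinoza and Castillo (Firefighter).
Among Szabo, Bianchi and Beaumont, by date of academy graduation (later first): Szabo (Apr 19, 2021) before Bianchi and Beaumont (Mar 13, 2018).
Among Bianchi and Beaumont, by total department service (lower first): Bianchi (12 years) before Beaumont (13 years).
Okafor, Espinoza and Castillo all have date of academy graduation Mar 1, 2003, so the next rule applies.
Among Okafor, Espinoza and Castillo, by total department service (lower first): Okafor (9 years) before Espinoza (18 years) before Castillo (24 years).
Full order: Szabo, Bianchi, Beaumont, Adeyemi, Okafor, Espinoza, Castillo.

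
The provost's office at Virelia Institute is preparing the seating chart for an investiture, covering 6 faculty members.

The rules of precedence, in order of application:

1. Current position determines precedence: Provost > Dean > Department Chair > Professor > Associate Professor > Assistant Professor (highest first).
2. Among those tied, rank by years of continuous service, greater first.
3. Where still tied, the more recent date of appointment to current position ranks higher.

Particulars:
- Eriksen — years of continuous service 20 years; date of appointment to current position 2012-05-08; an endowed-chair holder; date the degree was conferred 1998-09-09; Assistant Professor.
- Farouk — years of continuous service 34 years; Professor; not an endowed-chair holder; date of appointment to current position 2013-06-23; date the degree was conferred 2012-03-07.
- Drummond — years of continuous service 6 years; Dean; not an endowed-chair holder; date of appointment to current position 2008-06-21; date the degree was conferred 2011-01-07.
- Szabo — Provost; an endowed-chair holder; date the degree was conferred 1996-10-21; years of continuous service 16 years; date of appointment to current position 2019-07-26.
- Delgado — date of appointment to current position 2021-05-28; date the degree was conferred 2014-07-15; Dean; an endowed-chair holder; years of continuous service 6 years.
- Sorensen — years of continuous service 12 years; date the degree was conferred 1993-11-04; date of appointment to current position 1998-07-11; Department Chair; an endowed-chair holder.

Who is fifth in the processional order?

By current position: Szabo (Provost); then Delgado and Drummond (Dean); then Sorensen (Department Chair); then Farouk (Professor); then Eriksen (Assistant Professor).
Delgado and Drummond both have years of continuous service 6 years, so the next rule applies.
Among Delgado and Drummond, by date of appointment to current position (later first): Delgado (2021-05-28) before Drummond (2008-06-21).
Order: Szabo, Delgado, Drummond, Sorensen, Farouk, Eriksen.

Farouk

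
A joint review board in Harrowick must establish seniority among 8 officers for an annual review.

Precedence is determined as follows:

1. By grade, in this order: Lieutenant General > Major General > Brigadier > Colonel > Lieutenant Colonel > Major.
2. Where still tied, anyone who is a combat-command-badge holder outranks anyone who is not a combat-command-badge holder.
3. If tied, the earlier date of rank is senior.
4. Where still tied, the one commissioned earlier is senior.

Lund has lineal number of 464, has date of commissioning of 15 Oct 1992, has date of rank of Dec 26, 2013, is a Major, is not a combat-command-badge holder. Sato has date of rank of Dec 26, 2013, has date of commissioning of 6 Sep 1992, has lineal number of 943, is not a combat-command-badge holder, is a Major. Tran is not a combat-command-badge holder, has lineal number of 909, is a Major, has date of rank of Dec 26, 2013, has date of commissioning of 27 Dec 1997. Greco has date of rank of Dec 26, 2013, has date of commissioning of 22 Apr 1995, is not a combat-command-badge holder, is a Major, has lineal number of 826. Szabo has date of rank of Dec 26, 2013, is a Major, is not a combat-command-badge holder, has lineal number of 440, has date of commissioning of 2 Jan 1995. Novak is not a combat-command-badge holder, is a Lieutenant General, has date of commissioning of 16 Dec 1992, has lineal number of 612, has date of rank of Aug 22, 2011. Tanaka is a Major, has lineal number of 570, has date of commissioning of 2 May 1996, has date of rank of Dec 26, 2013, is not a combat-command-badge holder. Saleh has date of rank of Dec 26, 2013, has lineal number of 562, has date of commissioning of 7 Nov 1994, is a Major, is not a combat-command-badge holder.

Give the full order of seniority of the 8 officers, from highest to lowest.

Novak, Sato, Lund, Saleh, Szabo, Greco, Tanaka, Tran

By grade: Novak (Lieutenant General); then Sato, Lund, Saleh, Szabo, Greco, Tanaka and Tran (Major).
Sato, Lund, Saleh, Szabo, Greco, Tanaka and Tran are each not a combat-command-badge holder, so the next rule applies.
Sato, Lund, Saleh, Szabo, Greco, Tanaka and Tran all have date of rank Dec 26, 2013, so the next rule applies.
Among Sato, Lund, Saleh, Szabo, Greco, Tanaka and Tran, by date of commissioning (earlier first): Sato (6 Sep 1992) before Lund (15 Oct 1992) before Saleh (7 Nov 1994) before Szabo (2 Jan 1995) before Greco (22 Apr 1995) before Tanaka (2 May 1996) before Tran (27 Dec 1997).
Full order: Novak, Sato, Lund, Saleh, Szabo, Greco, Tanaka, Tran.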